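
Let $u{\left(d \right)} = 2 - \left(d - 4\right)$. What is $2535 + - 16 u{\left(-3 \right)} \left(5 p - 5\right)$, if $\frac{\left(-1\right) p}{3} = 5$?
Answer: $14055$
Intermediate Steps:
$p = -15$ ($p = \left(-3\right) 5 = -15$)
$u{\left(d \right)} = 6 - d$ ($u{\left(d \right)} = 2 - \left(-4 + d\right) = 6 - d$)
$2535 + - 16 u{\left(-3 \right)} \left(5 p - 5\right) = 2535 + - 16 \left(6 - -3\right) \left(5 \left(-15\right) - 5\right) = 2535 + - 16 \left(6 + 3\right) \left(-75 - 5\right) = 2535 + \left(-16\right) 9 \left(-80\right) = 2535 - -11520 = 2535 + 11520 = 14055$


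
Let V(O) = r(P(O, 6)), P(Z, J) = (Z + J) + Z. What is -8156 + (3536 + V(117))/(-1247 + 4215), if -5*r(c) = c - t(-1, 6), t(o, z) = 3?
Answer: -121017597/14840 ≈ -8154.8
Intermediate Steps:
P(Z, J) = J + 2*Z (P(Z, J) = (J + Z) + Z = J + 2*Z)
r(c) = ⅗ - c/5 (r(c) = -(c - 1*3)/5 = -(c - 3)/5 = -(-3 + c)/5 = ⅗ - c/5)
V(O) = -⅗ - 2*O/5 (V(O) = ⅗ - (6 + 2*O)/5 = ⅗ + (-6/5 - 2*O/5) = -⅗ - 2*O/5)
-8156 + (3536 + V(117))/(-1247 + 4215) = -8156 + (3536 + (-⅗ - ⅖*117))/(-1247 + 4215) = -8156 + (3536 + (-⅗ - 234/5))/2968 = -8156 + (3536 - 237/5)*(1/2968) = -8156 + (17443/5)*(1/2968) = -8156 + 17443/14840 = -121017597/14840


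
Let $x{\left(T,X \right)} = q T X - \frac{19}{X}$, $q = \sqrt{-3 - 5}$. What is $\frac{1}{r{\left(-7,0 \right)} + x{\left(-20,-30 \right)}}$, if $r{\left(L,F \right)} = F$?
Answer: $\frac{570}{2592000361} - \frac{1080000 i \sqrt{2}}{2592000361} \approx 2.1991 \cdot 10^{-7} - 0.00058926 i$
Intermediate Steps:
$q = 2 i \sqrt{2}$ ($q = \sqrt{-8} = 2 i \sqrt{2} \approx 2.8284 i$)
$x{\left(T,X \right)} = - \frac{19}{X} + 2 i T X \sqrt{2}$ ($x{\left(T,X \right)} = 2 i \sqrt{2} T X - \frac{19}{X} = 2 i T \sqrt{2} X - \frac{19}{X} = 2 i T X \sqrt{2} - \frac{19}{X} = - \frac{19}{X} + 2 i T X \sqrt{2}$)
$\frac{1}{r{\left(-7,0 \right)} + x{\left(-20,-30 \right)}} = \frac{1}{0 + \left(- \frac{19}{-30} + 2 i \left(-20\right) \left(-30\right) \sqrt{2}\right)} = \frac{1}{0 + \left(\left(-19\right) \left(- \frac{1}{30}\right) + 1200 i \sqrt{2}\right)} = \frac{1}{0 + \left(\frac{19}{30} + 1200 i \sqrt{2}\right)} = \frac{1}{\frac{19}{30} + 1200 i \sqrt{2}}$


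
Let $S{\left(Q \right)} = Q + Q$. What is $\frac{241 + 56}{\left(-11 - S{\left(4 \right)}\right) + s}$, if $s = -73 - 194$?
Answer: $- \frac{27}{26} \approx -1.0385$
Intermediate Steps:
$S{\left(Q \right)} = 2 Q$
$s = -267$ ($s = -73 - 194 = -267$)
$\frac{241 + 56}{\left(-11 - S{\left(4 \right)}\right) + s} = \frac{241 + 56}{\left(-11 - 2 \cdot 4\right) - 267} = \frac{297}{\left(-11 - 8\right) - 267} = \frac{297}{-19 - 267} = \frac{297}{-286} = 297 \left(- \frac{1}{286}\right) = - \frac{27}{26}$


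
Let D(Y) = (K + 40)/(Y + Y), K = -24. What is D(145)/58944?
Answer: 1/1068360 ≈ 9.3601e-7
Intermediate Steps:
D(Y) = 8/Y (D(Y) = (-24 + 40)/(Y + Y) = 16/((2*Y)) = 16*(1/(2*Y)) = 8/Y)
D(145)/58944 = (8/145)/58944 = (8*(1/145))*(1/58944) = (8/145)*(1/58944) = 1/1068360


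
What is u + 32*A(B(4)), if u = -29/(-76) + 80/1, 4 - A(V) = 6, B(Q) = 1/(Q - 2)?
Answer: 1245/76 ≈ 16.382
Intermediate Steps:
B(Q) = 1/(-2 + Q)
A(V) = -2 (A(V) = 4 - 1*6 = 4 - 6 = -2)
u = 6109/76 (u = -29*(-1/76) + 80*1 = 29/76 + 80 = 6109/76 ≈ 80.382)
u + 32*A(B(4)) = 6109/76 + 32*(-2) = 6109/76 - 64 = 1245/76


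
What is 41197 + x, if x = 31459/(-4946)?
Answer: 203728903/4946 ≈ 41191.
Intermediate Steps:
x = -31459/4946 (x = 31459*(-1/4946) = -31459/4946 ≈ -6.3605)
41197 + x = 41197 - 31459/4946 = 203728903/4946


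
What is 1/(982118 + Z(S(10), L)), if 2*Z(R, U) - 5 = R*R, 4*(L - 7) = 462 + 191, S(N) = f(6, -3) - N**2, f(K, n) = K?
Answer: 2/1973077 ≈ 1.0136e-6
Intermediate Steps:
S(N) = 6 - N**2
L = 681/4 (L = 7 + (462 + 191)/4 = 7 + (1/4)*653 = 7 + 653/4 = 681/4 ≈ 170.25)
Z(R, U) = 5/2 + R**2/2 (Z(R, U) = 5/2 + (R*R)/2 = 5/2 + R**2/2)
1/(982118 + Z(S(10), L)) = 1/(982118 + (5/2 + (6 - 1*10**2)**2/2)) = 1/(982118 + (5/2 + (6 - 1*100)**2/2)) = 1/(982118 + (5/2 + (6 - 100)**2/2)) = 1/(982118 + (5/2 + (1/2)*(-94)**2)) = 1/(982118 + (5/2 + (1/2)*8836)) = 1/(982118 + (5/2 + 4418)) = 1/(982118 + 8841/2) = 1/(1973077/2) = 2/1973077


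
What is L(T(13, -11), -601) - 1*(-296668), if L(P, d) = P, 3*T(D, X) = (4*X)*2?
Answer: 889916/3 ≈ 2.9664e+5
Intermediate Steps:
T(D, X) = 8*X/3 (T(D, X) = ((4*X)*2)/3 = (8*X)/3 = 8*X/3)
L(T(13, -11), -601) - 1*(-296668) = (8/3)*(-11) - 1*(-296668) = -88/3 + 296668 = 889916/3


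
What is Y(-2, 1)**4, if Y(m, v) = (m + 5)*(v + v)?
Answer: 1296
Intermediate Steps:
Y(m, v) = 2*v*(5 + m) (Y(m, v) = (5 + m)*(2*v) = 2*v*(5 + m))
Y(-2, 1)**4 = (2*1*(5 - 2))**4 = (2*1*3)**4 = 6**4 = 1296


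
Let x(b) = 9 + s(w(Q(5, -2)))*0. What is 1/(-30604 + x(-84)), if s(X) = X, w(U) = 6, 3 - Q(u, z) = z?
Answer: -1/30595 ≈ -3.2685e-5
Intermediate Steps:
Q(u, z) = 3 - z
x(b) = 9 (x(b) = 9 + 6*0 = 9 + 0 = 9)
1/(-30604 + x(-84)) = 1/(-30604 + 9) = 1/(-30595) = -1/30595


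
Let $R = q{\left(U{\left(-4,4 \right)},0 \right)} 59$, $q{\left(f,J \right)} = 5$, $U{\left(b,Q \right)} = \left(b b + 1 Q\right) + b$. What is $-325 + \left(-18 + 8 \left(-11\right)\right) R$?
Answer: $-31595$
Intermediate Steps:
$U{\left(b,Q \right)} = Q + b + b^{2}$ ($U{\left(b,Q \right)} = \left(b^{2} + Q\right) + b = \left(Q + b^{2}\right) + b = Q + b + b^{2}$)
$R = 295$ ($R = 5 \cdot 59 = 295$)
$-325 + \left(-18 + 8 \left(-11\right)\right) R = -325 + \left(-18 + 8 \left(-11\right)\right) 295 = -325 + \left(-18 - 88\right) 295 = -325 - 31270 = -31595$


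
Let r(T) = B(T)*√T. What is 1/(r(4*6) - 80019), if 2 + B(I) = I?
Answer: -26673/2134342915 - 44*√6/6403028745 ≈ -1.2514e-5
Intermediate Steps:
B(I) = -2 + I
r(T) = √T*(-2 + T) (r(T) = (-2 + T)*√T = √T*(-2 + T))
1/(r(4*6) - 80019) = 1/(√(4*6)*(-2 + 4*6) - 80019) = 1/(√24*(-2 + 24) - 80019) = 1/((2*√6)*22 - 80019) = 1/(44*√6 - 80019) = 1/(-80019 + 44*√6)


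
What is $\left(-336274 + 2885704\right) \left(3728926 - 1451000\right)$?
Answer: $5807412882180$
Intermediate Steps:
$\left(-336274 + 2885704\right) \left(3728926 - 1451000\right) = 2549430 \left(3728926 - 1451000\right) = 2549430 \cdot 2277926 = 5807412882180$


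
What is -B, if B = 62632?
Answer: -62632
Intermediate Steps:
-B = -1*62632 = -62632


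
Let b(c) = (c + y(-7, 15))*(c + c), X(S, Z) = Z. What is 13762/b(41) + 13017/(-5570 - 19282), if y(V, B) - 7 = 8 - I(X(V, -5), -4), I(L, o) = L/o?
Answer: 189048935/74382036 ≈ 2.5416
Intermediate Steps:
y(V, B) = 55/4 (y(V, B) = 7 + (8 - (-5)/(-4)) = 7 + (8 - (-5)*(-1)/4) = 7 + (8 - 1*5/4) = 7 + (8 - 5/4) = 7 + 27/4 = 55/4)
b(c) = 2*c*(55/4 + c) (b(c) = (c + 55/4)*(c + c) = (55/4 + c)*(2*c) = 2*c*(55/4 + c))
13762/b(41) + 13017/(-5570 - 19282) = 13762/(((1/2)*41*(55 + 4*41))) + 13017/(-5570 - 19282) = 13762/(((1/2)*41*(55 + 164))) + 13017/(-24852) = 13762/(((1/2)*41*219)) + 13017*(-1/24852) = 13762/(8979/2) - 4339/8284 = 13762*(2/8979) - 4339/8284 = 27524/8979 - 4339/8284 = 189048935/74382036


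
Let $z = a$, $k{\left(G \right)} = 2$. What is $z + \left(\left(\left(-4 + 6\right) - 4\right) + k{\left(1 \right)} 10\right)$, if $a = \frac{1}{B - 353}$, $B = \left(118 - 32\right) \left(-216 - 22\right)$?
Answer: $\frac{374777}{20821} \approx 18.0$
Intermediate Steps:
$B = -20468$ ($B = 86 \left(-238\right) = -20468$)
$a = - \frac{1}{20821}$ ($a = \frac{1}{-20468 - 353} = \frac{1}{-20821} = - \frac{1}{20821} \approx -4.8028 \cdot 10^{-5}$)
$z = - \frac{1}{20821} \approx -4.8028 \cdot 10^{-5}$
$z + \left(\left(\left(-4 + 6\right) - 4\right) + k{\left(1 \right)} 10\right) = - \frac{1}{20821} + \left(\left(\left(-4 + 6\right) - 4\right) + 2 \cdot 10\right) = - \frac{1}{20821} + \left(\left(2 - 4\right) + 20\right) = - \frac{1}{20821} + \left(-2 + 20\right) = - \frac{1}{20821} + 18 = \frac{374777}{20821}$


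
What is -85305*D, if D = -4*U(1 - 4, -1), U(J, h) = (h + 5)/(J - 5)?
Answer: -170610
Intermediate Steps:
U(J, h) = (5 + h)/(-5 + J)
D = 2 (D = -4*(5 - 1)/(-5 + (1 - 4)) = -4*4/(-5 - 3) = -4*4/(-8) = -(-1)*4/2 = -4*(-½) = 2)
-85305*D = -85305*2 = -170610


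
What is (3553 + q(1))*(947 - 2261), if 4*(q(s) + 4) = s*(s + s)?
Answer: -4664043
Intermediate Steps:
q(s) = -4 + s²/2 (q(s) = -4 + (s*(s + s))/4 = -4 + (s*(2*s))/4 = -4 + (2*s²)/4 = -4 + s²/2)
(3553 + q(1))*(947 - 2261) = (3553 + (-4 + (½)*1²))*(947 - 2261) = (3553 + (-4 + (½)*1))*(-1314) = (3553 + (-4 + ½))*(-1314) = (3553 - 7/2)*(-1314) = (7099/2)*(-1314) = -4664043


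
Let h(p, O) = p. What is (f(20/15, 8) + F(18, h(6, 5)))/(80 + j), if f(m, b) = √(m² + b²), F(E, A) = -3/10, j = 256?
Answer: -1/1120 + √37/252 ≈ 0.023245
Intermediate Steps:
F(E, A) = -3/10 (F(E, A) = -3*⅒ = -3/10)
f(m, b) = √(b² + m²)
(f(20/15, 8) + F(18, h(6, 5)))/(80 + j) = (√(8² + (20/15)²) - 3/10)/(80 + 256) = (√(64 + (20*(1/15))²) - 3/10)/336 = (√(64 + (4/3)²) - 3/10)*(1/336) = (√(64 + 16/9) - 3/10)*(1/336) = (√(592/9) - 3/10)*(1/336) = (4*√37/3 - 3/10)*(1/336) = (-3/10 + 4*√37/3)*(1/336) = -1/1120 + √37/252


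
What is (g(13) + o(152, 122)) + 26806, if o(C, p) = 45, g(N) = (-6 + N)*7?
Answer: 26900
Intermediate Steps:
g(N) = -42 + 7*N
(g(13) + o(152, 122)) + 26806 = ((-42 + 7*13) + 45) + 26806 = ((-42 + 91) + 45) + 26806 = (49 + 45) + 26806 = 94 + 26806 = 26900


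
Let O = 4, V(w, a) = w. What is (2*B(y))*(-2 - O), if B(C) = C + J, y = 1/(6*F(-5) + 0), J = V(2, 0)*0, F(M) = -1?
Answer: 2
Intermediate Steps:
J = 0 (J = 2*0 = 0)
y = -⅙ (y = 1/(6*(-1) + 0) = 1/(-6 + 0) = 1/(-6) = -⅙ ≈ -0.16667)
B(C) = C (B(C) = C + 0 = C)
(2*B(y))*(-2 - O) = (2*(-⅙))*(-2 - 1*4) = -(-2 - 4)/3 = -⅓*(-6) = 2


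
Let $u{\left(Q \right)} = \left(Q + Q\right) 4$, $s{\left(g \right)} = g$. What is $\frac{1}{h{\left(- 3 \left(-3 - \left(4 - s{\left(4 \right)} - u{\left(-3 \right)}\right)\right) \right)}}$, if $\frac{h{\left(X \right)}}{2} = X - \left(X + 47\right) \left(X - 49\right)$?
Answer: $- \frac{1}{8030} \approx -0.00012453$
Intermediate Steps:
$u{\left(Q \right)} = 8 Q$ ($u{\left(Q \right)} = 2 Q 4 = 8 Q$)
$h{\left(X \right)} = 2 X - 2 \left(-49 + X\right) \left(47 + X\right)$ ($h{\left(X \right)} = 2 \left(X - \left(X + 47\right) \left(X - 49\right)\right) = 2 \left(X - \left(47 + X\right) \left(-49 + X\right)\right) = 2 \left(X - \left(-49 + X\right) \left(47 + X\right)\right) = 2 X - 2 \left(-49 + X\right) \left(47 + X\right)$)
$\frac{1}{h{\left(- 3 \left(-3 - \left(4 - s{\left(4 \right)} - u{\left(-3 \right)}\right)\right) \right)}} = \frac{1}{4606 - 2 \left(- 3 \left(-3 + \left(\left(4 + 8 \left(-3\right)\right) - 4\right)\right)\right)^{2} + 6 \left(- 3 \left(-3 + \left(\left(4 + 8 \left(-3\right)\right) - 4\right)\right)\right)} = \frac{1}{4606 - 2 \left(- 3 \left(-3 + \left(\left(4 - 24\right) - 4\right)\right)\right)^{2} + 6 \left(- 3 \left(-3 + \left(\left(4 - 24\right) - 4\right)\right)\right)} = \frac{1}{4606 - 2 \left(- 3 \left(-3 - 24\right)\right)^{2} + 6 \left(- 3 \left(-3 - 24\right)\right)} = \frac{1}{4606 - 2 \left(\left(-3\right) \left(-27\right)\right)^{2} + 6 \left(\left(-3\right) \left(-27\right)\right)} = \frac{1}{4606 - 2 \cdot 81^{2} + 6 \cdot 81} = \frac{1}{4606 - 13122 + 486} = \frac{1}{-8030} = - \frac{1}{8030}$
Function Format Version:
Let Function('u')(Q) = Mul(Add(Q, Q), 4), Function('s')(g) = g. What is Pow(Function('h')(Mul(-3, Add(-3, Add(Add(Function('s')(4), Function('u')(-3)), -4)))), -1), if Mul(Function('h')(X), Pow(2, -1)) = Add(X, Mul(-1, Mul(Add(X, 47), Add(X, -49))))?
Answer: Rational(-1, 8030) ≈ -0.00012453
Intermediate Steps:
Function('u')(Q) = Mul(8, Q) (Function('u')(Q) = Mul(Mul(2, Q), 4) = Mul(8, Q))
Function('h')(X) = Add(Mul(2, X), Mul(-2, Add(-49, X), Add(47, X))) (Function('h')(X) = Mul(2, Add(X, Mul(-1, Mul(Add(X, 47), Add(X, -49))))) = Mul(2, Add(X, Mul(-1, Mul(Add(47, X), Add(-49, X))))) = Mul(2, Add(X, Mul(-1, Mul(Add(-49, X), Add(47, X))))) = Mul(2, Add(X, Mul(-1, Add(-49, X), Add(47, X)))) = Add(Mul(2, X), Mul(-2, Add(-49, X), Add(47, X))))
Pow(Function('h')(Mul(-3, Add(-3, Add(Add(Function('s')(4), Function('u')(-3)), -4)))), -1) = Pow(Add(4606, Mul(-2, Pow(Mul(-3, Add(-3, Add(Add(4, Mul(8, -3)), -4))), 2)), Mul(6, Mul(-3, Add(-3, Add(Add(4, Mul(8, -3)), -4))))), -1) = Pow(Add(4606, Mul(-2, Pow(Mul(-3, Add(-3, Add(Add(4, -24), -4))), 2)), Mul(6, Mul(-3, Add(-3, Add(Add(4, -24), -4))))), -1) = Pow(Add(4606, Mul(-2, Pow(Mul(-3, Add(-3, Add(-20, -4))), 2)), Mul(6, Mul(-3, Add(-3, Add(-20, -4))))), -1) = Pow(Add(4606, Mul(-2, Pow(Mul(-3, Add(-3, -24)), 2)), Mul(6, Mul(-3, Add(-3, -24)))), -1) = Pow(Add(4606, Mul(-2, Pow(Mul(-3, -27), 2)), Mul(6, Mul(-3, -27))), -1) = Pow(Add(4606, Mul(-2, Pow(81, 2)), Mul(6, 81)), -1) = Pow(Add(4606, Mul(-2, 6561), 486), -1) = Pow(Add(4606, -13122, 486), -1) = Pow(-8030, -1) = Rational(-1, 8030)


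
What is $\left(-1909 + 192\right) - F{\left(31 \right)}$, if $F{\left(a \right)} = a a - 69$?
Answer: $-2609$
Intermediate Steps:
$F{\left(a \right)} = -69 + a^{2}$ ($F{\left(a \right)} = a^{2} - 69 = -69 + a^{2}$)
$\left(-1909 + 192\right) - F{\left(31 \right)} = \left(-1909 + 192\right) - \left(-69 + 31^{2}\right) = -1717 - \left(-69 + 961\right) = -1717 - 892 = -2609$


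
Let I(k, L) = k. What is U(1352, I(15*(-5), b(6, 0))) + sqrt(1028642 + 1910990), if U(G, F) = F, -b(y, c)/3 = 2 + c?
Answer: -75 + 4*sqrt(183727) ≈ 1639.5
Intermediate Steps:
b(y, c) = -6 - 3*c (b(y, c) = -3*(2 + c) = -6 - 3*c)
U(1352, I(15*(-5), b(6, 0))) + sqrt(1028642 + 1910990) = 15*(-5) + sqrt(1028642 + 1910990) = -75 + sqrt(2939632) = -75 + 4*sqrt(183727)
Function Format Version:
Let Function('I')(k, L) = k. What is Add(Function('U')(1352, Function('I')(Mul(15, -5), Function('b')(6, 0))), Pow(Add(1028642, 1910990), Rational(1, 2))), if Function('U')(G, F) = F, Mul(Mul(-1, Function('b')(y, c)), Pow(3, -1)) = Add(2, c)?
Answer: Add(-75, Mul(4, Pow(183727, Rational(1, 2)))) ≈ 1639.5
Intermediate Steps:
Function('b')(y, c) = Add(-6, Mul(-3, c)) (Function('b')(y, c) = Mul(-3, Add(2, c)) = Add(-6, Mul(-3, c)))
Add(Function('U')(1352, Function('I')(Mul(15, -5), Function('b')(6, 0))), Pow(Add(1028642, 1910990), Rational(1, 2))) = Add(Mul(15, -5), Pow(Add(1028642, 1910990), Rational(1, 2))) = Add(-75, Pow(2939632, Rational(1, 2))) = Add(-75, Mul(4, Pow(183727, Rational(1, 2))))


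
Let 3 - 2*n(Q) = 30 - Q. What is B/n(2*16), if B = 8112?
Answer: 16224/5 ≈ 3244.8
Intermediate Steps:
n(Q) = -27/2 + Q/2 (n(Q) = 3/2 - (30 - Q)/2 = 3/2 + (-15 + Q/2) = -27/2 + Q/2)
B/n(2*16) = 8112/(-27/2 + (2*16)/2) = 8112/(-27/2 + (½)*32) = 8112/(-27/2 + 16) = 8112/(5/2) = 8112*(⅖) = 16224/5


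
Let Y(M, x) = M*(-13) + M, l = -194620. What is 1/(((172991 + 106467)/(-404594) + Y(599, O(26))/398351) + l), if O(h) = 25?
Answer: -80585212247/15683551122808855 ≈ -5.1382e-6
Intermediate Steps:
Y(M, x) = -12*M (Y(M, x) = -13*M + M = -12*M)
1/(((172991 + 106467)/(-404594) + Y(599, O(26))/398351) + l) = 1/(((172991 + 106467)/(-404594) - 12*599/398351) - 194620) = 1/((279458*(-1/404594) - 7188*1/398351) - 194620) = 1/((-139729/202297 - 7188/398351) - 194620) = 1/(-57115297715/80585212247 - 194620) = 1/(-15683551122808855/80585212247) = -80585212247/15683551122808855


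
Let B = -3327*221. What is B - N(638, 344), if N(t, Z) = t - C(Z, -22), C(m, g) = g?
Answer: -735927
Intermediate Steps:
B = -735267
N(t, Z) = 22 + t (N(t, Z) = t - 1*(-22) = t + 22 = 22 + t)
B - N(638, 344) = -735267 - (22 + 638) = -735267 - 1*660 = -735267 - 660 = -735927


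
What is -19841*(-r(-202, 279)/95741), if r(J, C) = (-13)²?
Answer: 3353129/95741 ≈ 35.023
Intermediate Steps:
r(J, C) = 169
-19841*(-r(-202, 279)/95741) = -19841/((-95741/169)) = -19841/((-95741*1/169)) = -19841/(-95741/169) = -19841*(-169/95741) = 3353129/95741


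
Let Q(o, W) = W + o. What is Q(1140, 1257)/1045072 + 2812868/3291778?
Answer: 210538569883/245724644144 ≈ 0.85681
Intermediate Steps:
Q(1140, 1257)/1045072 + 2812868/3291778 = (1257 + 1140)/1045072 + 2812868/3291778 = 2397*(1/1045072) + 2812868*(1/3291778) = 2397/1045072 + 1406434/1645889 = 210538569883/245724644144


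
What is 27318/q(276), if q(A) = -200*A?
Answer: -4553/9200 ≈ -0.49489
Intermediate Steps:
27318/q(276) = 27318/((-200*276)) = 27318/(-55200) = 27318*(-1/55200) = -4553/9200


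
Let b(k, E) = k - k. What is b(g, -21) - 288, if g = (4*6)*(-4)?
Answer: -288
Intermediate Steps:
g = -96 (g = 24*(-4) = -96)
b(k, E) = 0
b(g, -21) - 288 = 0 - 288 = -288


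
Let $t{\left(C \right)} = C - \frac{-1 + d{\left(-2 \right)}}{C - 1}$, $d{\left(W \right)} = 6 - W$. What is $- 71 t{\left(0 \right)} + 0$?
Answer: $-497$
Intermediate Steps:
$t{\left(C \right)} = C - \frac{7}{-1 + C}$ ($t{\left(C \right)} = C - \frac{-1 + \left(6 - -2\right)}{C - 1} = C - \frac{-1 + \left(6 + 2\right)}{-1 + C} = C - \frac{-1 + 8}{-1 + C} = C - \frac{7}{-1 + C}$)
$- 71 t{\left(0 \right)} + 0 = - 71 \frac{-7 + 0^{2} - 0}{-1 + 0} + 0 = - 71 \frac{-7 + 0 + 0}{-1} + 0 = - 71 \left(\left(-1\right) \left(-7\right)\right) + 0 = \left(-71\right) 7 + 0 = -497 + 0 = -497$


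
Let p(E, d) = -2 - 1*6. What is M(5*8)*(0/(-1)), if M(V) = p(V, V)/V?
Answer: 0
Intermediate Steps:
p(E, d) = -8 (p(E, d) = -2 - 6 = -8)
M(V) = -8/V
M(5*8)*(0/(-1)) = (-8/(5*8))*(0/(-1)) = (-8/40)*(0*(-1)) = -8*1/40*0 = -1/5*0 = 0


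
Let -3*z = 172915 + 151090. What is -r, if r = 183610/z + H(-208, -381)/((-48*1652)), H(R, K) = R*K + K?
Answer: 107336307/39833024 ≈ 2.6947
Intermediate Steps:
H(R, K) = K + K*R (H(R, K) = K*R + K = K + K*R)
z = -324005/3 (z = -(172915 + 151090)/3 = -⅓*324005 = -324005/3 ≈ -1.0800e+5)
r = -107336307/39833024 (r = 183610/(-324005/3) + (-381*(1 - 208))/((-48*1652)) = 183610*(-3/324005) - 381*(-207)/(-79296) = -2562/1507 + 78867*(-1/79296) = -2562/1507 - 26289/26432 = -107336307/39833024 ≈ -2.6947)
-r = -1*(-107336307/39833024) = 107336307/39833024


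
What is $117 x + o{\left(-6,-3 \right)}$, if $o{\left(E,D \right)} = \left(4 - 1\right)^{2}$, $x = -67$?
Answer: $-7830$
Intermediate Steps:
$o{\left(E,D \right)} = 9$ ($o{\left(E,D \right)} = 3^{2} = 9$)
$117 x + o{\left(-6,-3 \right)} = 117 \left(-67\right) + 9 = -7839 + 9 = -7830$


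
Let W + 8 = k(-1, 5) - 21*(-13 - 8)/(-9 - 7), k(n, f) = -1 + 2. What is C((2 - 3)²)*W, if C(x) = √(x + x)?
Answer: -553*√2/16 ≈ -48.879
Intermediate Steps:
k(n, f) = 1
C(x) = √2*√x (C(x) = √(2*x) = √2*√x)
W = -553/16 (W = -8 + (1 - 21*(-13 - 8)/(-9 - 7)) = -8 + (1 - (-441)/(-16)) = -8 + (1 - (-441)*(-1)/16) = -8 + (1 - 21*21/16) = -8 + (1 - 441/16) = -8 - 425/16 = -553/16 ≈ -34.563)
C((2 - 3)²)*W = (√2*√((2 - 3)²))*(-553/16) = (√2*√((-1)²))*(-553/16) = (√2*√1)*(-553/16) = (√2*1)*(-553/16) = √2*(-553/16) = -553*√2/16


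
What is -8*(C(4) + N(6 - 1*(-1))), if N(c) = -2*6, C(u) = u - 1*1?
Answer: 72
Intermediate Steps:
C(u) = -1 + u (C(u) = u - 1 = -1 + u)
N(c) = -12
-8*(C(4) + N(6 - 1*(-1))) = -8*((-1 + 4) - 12) = -8*(3 - 12) = -8*(-9) = 72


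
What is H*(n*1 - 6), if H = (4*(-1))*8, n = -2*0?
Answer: 192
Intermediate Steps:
n = 0
H = -32 (H = -4*8 = -32)
H*(n*1 - 6) = -32*(0*1 - 6) = -32*(0 - 6) = -32*(-6) = 192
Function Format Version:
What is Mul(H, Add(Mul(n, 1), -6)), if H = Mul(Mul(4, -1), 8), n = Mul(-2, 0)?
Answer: 192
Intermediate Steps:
n = 0
H = -32 (H = Mul(-4, 8) = -32)
Mul(H, Add(Mul(n, 1), -6)) = Mul(-32, Add(Mul(0, 1), -6)) = Mul(-32, Add(0, -6)) = Mul(-32, -6) = 192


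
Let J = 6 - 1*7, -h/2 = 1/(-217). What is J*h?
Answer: -2/217 ≈ -0.0092166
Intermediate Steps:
h = 2/217 (h = -2/(-217) = -2*(-1/217) = 2/217 ≈ 0.0092166)
J = -1 (J = 6 - 7 = -1)
J*h = -1*2/217 = -2/217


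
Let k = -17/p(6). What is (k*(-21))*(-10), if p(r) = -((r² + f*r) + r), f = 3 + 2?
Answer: 595/12 ≈ 49.583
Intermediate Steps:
f = 5
p(r) = -r² - 6*r (p(r) = -((r² + 5*r) + r) = -(r² + 6*r) = -r² - 6*r)
k = 17/72 (k = -17/((-1*6*(6 + 6))) = -17/((-1*6*12)) = -17/(-72) = -17*(-1)/72 = -1*(-17/72) = 17/72 ≈ 0.23611)
(k*(-21))*(-10) = ((17/72)*(-21))*(-10) = -119/24*(-10) = 595/12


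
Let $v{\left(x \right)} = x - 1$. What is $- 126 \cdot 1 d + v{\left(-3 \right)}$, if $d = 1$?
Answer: $-130$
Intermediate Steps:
$v{\left(x \right)} = -1 + x$ ($v{\left(x \right)} = x - 1 = -1 + x$)
$- 126 \cdot 1 d + v{\left(-3 \right)} = - 126 \cdot 1 \cdot 1 - 4 = \left(-126\right) 1 - 4 = -126 - 4 = -130$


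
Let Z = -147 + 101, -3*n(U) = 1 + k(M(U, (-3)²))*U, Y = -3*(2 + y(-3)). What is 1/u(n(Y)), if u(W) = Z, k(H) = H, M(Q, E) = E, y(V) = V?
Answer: -1/46 ≈ -0.021739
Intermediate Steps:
Y = 3 (Y = -3*(2 - 3) = -3*(-1) = 3)
n(U) = -⅓ - 3*U (n(U) = -(1 + (-3)²*U)/3 = -(1 + 9*U)/3 = -⅓ - 3*U)
Z = -46
u(W) = -46
1/u(n(Y)) = 1/(-46) = -1/46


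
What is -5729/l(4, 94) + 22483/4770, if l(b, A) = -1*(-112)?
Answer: -12404617/267120 ≈ -46.438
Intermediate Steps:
l(b, A) = 112
-5729/l(4, 94) + 22483/4770 = -5729/112 + 22483/4770 = -12404617/267120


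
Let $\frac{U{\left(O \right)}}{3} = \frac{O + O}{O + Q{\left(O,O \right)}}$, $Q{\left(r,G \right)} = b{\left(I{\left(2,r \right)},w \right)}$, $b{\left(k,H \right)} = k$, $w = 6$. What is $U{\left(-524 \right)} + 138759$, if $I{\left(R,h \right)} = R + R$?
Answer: $\frac{9019728}{65} \approx 1.3877 \cdot 10^{5}$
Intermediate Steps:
$I{\left(R,h \right)} = 2 R$
$Q{\left(r,G \right)} = 4$ ($Q{\left(r,G \right)} = 2 \cdot 2 = 4$)
$U{\left(O \right)} = \frac{6 O}{4 + O}$ ($U{\left(O \right)} = 3 \frac{O + O}{O + 4} = 3 \frac{2 O}{4 + O} = \frac{6 O}{4 + O}$)
$U{\left(-524 \right)} + 138759 = 6 \left(-524\right) \frac{1}{4 - 524} + 138759 = 6 \left(-524\right) \frac{1}{-520} + 138759 = 6 \left(-524\right) \left(- \frac{1}{520}\right) + 138759 = \frac{393}{65} + 138759 = \frac{9019728}{65}$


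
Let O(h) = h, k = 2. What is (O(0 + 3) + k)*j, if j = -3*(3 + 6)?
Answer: -135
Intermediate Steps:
j = -27 (j = -3*9 = -27)
(O(0 + 3) + k)*j = ((0 + 3) + 2)*(-27) = (3 + 2)*(-27) = 5*(-27) = -135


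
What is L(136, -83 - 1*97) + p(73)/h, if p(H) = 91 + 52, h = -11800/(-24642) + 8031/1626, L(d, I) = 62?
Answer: 3198180680/36181117 ≈ 88.394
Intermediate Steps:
h = 36181117/6677982 (h = -11800*(-1/24642) + 8031*(1/1626) = 5900/12321 + 2677/542 = 36181117/6677982 ≈ 5.4180)
p(H) = 143
L(136, -83 - 1*97) + p(73)/h = 62 + 143/(36181117/6677982) = 62 + 143*(6677982/36181117) = 62 + 954951426/36181117 = 3198180680/36181117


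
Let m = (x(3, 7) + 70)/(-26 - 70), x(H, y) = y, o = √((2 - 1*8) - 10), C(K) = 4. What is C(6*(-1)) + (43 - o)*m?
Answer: -2927/96 + 77*I/24 ≈ -30.49 + 3.2083*I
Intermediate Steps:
o = 4*I (o = √((2 - 8) - 10) = √(-6 - 10) = √(-16) = 4*I ≈ 4.0*I)
m = -77/96 (m = (7 + 70)/(-26 - 70) = 77/(-96) = 77*(-1/96) = -77/96 ≈ -0.80208)
C(6*(-1)) + (43 - o)*m = 4 + (43 - 4*I)*(-77/96) = 4 + (-3311/96 + 77*I/24) = -2927/96 + 77*I/24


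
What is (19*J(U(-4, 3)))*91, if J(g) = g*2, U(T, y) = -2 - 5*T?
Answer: 62244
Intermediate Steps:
J(g) = 2*g
(19*J(U(-4, 3)))*91 = (19*(2*(-2 - 5*(-4))))*91 = (19*(2*(-2 + 20)))*91 = (19*(2*18))*91 = (19*36)*91 = 684*91 = 62244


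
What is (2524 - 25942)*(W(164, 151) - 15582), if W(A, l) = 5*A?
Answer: 345696516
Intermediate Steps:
(2524 - 25942)*(W(164, 151) - 15582) = (2524 - 25942)*(5*164 - 15582) = -23418*(820 - 15582) = -23418*(-14762) = 345696516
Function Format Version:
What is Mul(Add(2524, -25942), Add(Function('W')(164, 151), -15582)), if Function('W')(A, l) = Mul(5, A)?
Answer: 345696516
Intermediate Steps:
Mul(Add(2524, -25942), Add(Function('W')(164, 151), -15582)) = Mul(Add(2524, -25942), Add(Mul(5, 164), -15582)) = Mul(-23418, Add(820, -15582)) = Mul(-23418, -14762) = 345696516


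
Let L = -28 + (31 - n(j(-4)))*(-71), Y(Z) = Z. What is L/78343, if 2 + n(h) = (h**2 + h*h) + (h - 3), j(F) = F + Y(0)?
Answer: -596/78343 ≈ -0.0076076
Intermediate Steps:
j(F) = F (j(F) = F + 0 = F)
n(h) = -5 + h + 2*h**2 (n(h) = -2 + ((h**2 + h*h) + (h - 3)) = -2 + ((h**2 + h**2) + (-3 + h)) = -2 + (2*h**2 + (-3 + h)) = -2 + (-3 + h + 2*h**2) = -5 + h + 2*h**2)
L = -596 (L = -28 + (31 - (-5 - 4 + 2*(-4)**2))*(-71) = -28 + (31 - (-5 - 4 + 2*16))*(-71) = -28 + (31 - (-5 - 4 + 32))*(-71) = -28 + (31 - 1*23)*(-71) = -28 + (31 - 23)*(-71) = -28 + 8*(-71) = -28 - 568 = -596)
L/78343 = -596/78343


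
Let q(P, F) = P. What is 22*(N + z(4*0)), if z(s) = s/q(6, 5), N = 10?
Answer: 220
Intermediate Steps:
z(s) = s/6
22*(N + z(4*0)) = 22*(10 + (4*0)/6) = 22*(10 + (⅙)*0) = 22*(10 + 0) = 22*10 = 220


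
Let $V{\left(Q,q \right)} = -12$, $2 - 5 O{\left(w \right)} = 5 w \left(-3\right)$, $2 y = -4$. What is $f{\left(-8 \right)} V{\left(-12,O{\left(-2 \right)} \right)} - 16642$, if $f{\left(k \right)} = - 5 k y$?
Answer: $-15682$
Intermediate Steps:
$y = -2$ ($y = \frac{1}{2} \left(-4\right) = -2$)
$O{\left(w \right)} = \frac{2}{5} + 3 w$ ($O{\left(w \right)} = \frac{2}{5} - \frac{5 w \left(-3\right)}{5} = \frac{2}{5} - \frac{\left(-15\right) w}{5} = \frac{2}{5} + 3 w$)
$f{\left(k \right)} = 10 k$ ($f{\left(k \right)} = - 5 k \left(-2\right) = 10 k$)
$f{\left(-8 \right)} V{\left(-12,O{\left(-2 \right)} \right)} - 16642 = 10 \left(-8\right) \left(-12\right) - 16642 = \left(-80\right) \left(-12\right) - 16642 = 960 - 16642 = -15682$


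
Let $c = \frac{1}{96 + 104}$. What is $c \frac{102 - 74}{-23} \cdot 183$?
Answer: $- \frac{1281}{1150} \approx -1.1139$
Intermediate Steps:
$c = \frac{1}{200} \approx 0.005$
$c \frac{102 - 74}{-23} \cdot 183 = \frac{\left(102 - 74\right) \frac{1}{-23}}{200} \cdot 183 = \frac{28 \left(- \frac{1}{23}\right)}{200} \cdot 183 = \frac{1}{200} \left(- \frac{28}{23}\right) 183 = \left(- \frac{7}{1150}\right) 183 = - \frac{1281}{1150}$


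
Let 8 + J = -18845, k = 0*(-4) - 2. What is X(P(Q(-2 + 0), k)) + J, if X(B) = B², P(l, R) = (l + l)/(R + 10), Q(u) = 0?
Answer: -18853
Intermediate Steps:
k = -2 (k = 0 - 2 = -2)
P(l, R) = 2*l/(10 + R) (P(l, R) = (2*l)/(10 + R) = 2*l/(10 + R))
J = -18853 (J = -8 - 18845 = -18853)
X(P(Q(-2 + 0), k)) + J = (2*0/(10 - 2))² - 18853 = (2*0/8)² - 18853 = (2*0*(⅛))² - 18853 = 0² - 18853 = 0 - 18853 = -18853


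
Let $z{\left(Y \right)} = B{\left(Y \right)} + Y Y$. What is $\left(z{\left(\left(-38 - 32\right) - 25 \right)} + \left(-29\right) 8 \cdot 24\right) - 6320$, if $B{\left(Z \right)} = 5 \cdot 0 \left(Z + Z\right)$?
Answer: $-2863$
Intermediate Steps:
$B{\left(Z \right)} = 0$ ($B{\left(Z \right)} = 0 \cdot 2 Z = 0$)
$z{\left(Y \right)} = Y^{2}$ ($z{\left(Y \right)} = 0 + Y Y = 0 + Y^{2} = Y^{2}$)
$\left(z{\left(\left(-38 - 32\right) - 25 \right)} + \left(-29\right) 8 \cdot 24\right) - 6320 = \left(\left(\left(-38 - 32\right) - 25\right)^{2} + \left(-29\right) 8 \cdot 24\right) - 6320 = \left(\left(-70 - 25\right)^{2} - 5568\right) - 6320 = \left(\left(-95\right)^{2} - 5568\right) - 6320 = \left(9025 - 5568\right) - 6320 = 3457 - 6320 = -2863$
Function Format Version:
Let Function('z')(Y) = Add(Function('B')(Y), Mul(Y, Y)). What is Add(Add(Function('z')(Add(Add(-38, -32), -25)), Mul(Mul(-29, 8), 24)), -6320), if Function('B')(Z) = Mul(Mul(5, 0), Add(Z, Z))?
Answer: -2863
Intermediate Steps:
Function('B')(Z) = 0 (Function('B')(Z) = Mul(0, Mul(2, Z)) = 0)
Function('z')(Y) = Pow(Y, 2) (Function('z')(Y) = Add(0, Mul(Y, Y)) = Add(0, Pow(Y, 2)) = Pow(Y, 2))
Add(Add(Function('z')(Add(Add(-38, -32), -25)), Mul(Mul(-29, 8), 24)), -6320) = Add(Add(Pow(Add(Add(-38, -32), -25), 2), Mul(Mul(-29, 8), 24)), -6320) = Add(Add(Pow(Add(-70, -25), 2), Mul(-232, 24)), -6320) = Add(Add(Pow(-95, 2), -5568), -6320) = Add(Add(9025, -5568), -6320) = Add(3457, -6320) = -2863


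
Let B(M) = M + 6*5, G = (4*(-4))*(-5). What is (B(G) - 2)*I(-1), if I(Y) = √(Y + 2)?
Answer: 108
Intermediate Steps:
I(Y) = √(2 + Y)
G = 80 (G = -16*(-5) = 80)
B(M) = 30 + M (B(M) = M + 30 = 30 + M)
(B(G) - 2)*I(-1) = ((30 + 80) - 2)*√(2 - 1) = (110 - 2)*√1 = 108*1 = 108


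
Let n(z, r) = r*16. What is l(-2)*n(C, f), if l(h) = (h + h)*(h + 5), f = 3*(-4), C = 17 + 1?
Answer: 2304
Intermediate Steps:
C = 18
f = -12
l(h) = 2*h*(5 + h) (l(h) = (2*h)*(5 + h) = 2*h*(5 + h))
n(z, r) = 16*r
l(-2)*n(C, f) = (2*(-2)*(5 - 2))*(16*(-12)) = (2*(-2)*3)*(-192) = -12*(-192) = 2304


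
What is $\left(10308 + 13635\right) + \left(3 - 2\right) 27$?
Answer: $23970$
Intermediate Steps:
$\left(10308 + 13635\right) + \left(3 - 2\right) 27 = 23943 + \left(3 - 2\right) 27 = 23943 + 1 \cdot 27 = 23943 + 27 = 23970$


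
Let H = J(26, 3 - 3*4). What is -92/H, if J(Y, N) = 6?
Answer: -46/3 ≈ -15.333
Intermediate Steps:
H = 6
-92/H = -92/6 = -92*1/6 = -46/3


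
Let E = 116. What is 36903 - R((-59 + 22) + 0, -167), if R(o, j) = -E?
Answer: 37019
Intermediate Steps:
R(o, j) = -116 (R(o, j) = -1*116 = -116)
36903 - R((-59 + 22) + 0, -167) = 36903 - 1*(-116) = 36903 + 116 = 37019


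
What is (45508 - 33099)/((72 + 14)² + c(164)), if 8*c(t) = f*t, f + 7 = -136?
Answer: 24818/8929 ≈ 2.7795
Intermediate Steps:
f = -143 (f = -7 - 136 = -143)
c(t) = -143*t/8 (c(t) = (-143*t)/8 = -143*t/8)
(45508 - 33099)/((72 + 14)² + c(164)) = (45508 - 33099)/((72 + 14)² - 143/8*164) = 12409/(86² - 5863/2) = 12409/(7396 - 5863/2) = 12409/(8929/2) = 12409*(2/8929) = 24818/8929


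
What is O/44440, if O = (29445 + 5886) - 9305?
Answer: 1183/2020 ≈ 0.58564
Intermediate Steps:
O = 26026 (O = 35331 - 9305 = 26026)
O/44440 = 26026/44440 = 26026*(1/44440) = 1183/2020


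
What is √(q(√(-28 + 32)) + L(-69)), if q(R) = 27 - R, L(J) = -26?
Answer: I ≈ 1.0*I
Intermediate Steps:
√(q(√(-28 + 32)) + L(-69)) = √((27 - √(-28 + 32)) - 26) = √((27 - √4) - 26) = √((27 - 1*2) - 26) = √((27 - 2) - 26) = √(25 - 26) = √(-1) = I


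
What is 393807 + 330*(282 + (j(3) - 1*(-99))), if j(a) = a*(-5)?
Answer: 514587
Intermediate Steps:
j(a) = -5*a
393807 + 330*(282 + (j(3) - 1*(-99))) = 393807 + 330*(282 + (-5*3 - 1*(-99))) = 393807 + 330*(282 + (-15 + 99)) = 393807 + 330*(282 + 84) = 393807 + 330*366 = 393807 + 120780 = 514587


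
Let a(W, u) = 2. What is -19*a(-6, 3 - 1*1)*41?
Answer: -1558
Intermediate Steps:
-19*a(-6, 3 - 1*1)*41 = -19*2*41 = -38*41 = -1558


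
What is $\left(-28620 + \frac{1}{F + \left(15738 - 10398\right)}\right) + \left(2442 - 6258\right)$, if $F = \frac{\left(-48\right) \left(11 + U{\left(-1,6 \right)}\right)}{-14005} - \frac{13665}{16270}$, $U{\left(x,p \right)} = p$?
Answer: $- \frac{7892337250605694}{243320301399} \approx -32436.0$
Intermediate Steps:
$F = - \frac{35620401}{45572270}$ ($F = \frac{\left(-48\right) \left(11 + 6\right)}{-14005} - \frac{13665}{16270} = \left(-48\right) 17 \left(- \frac{1}{14005}\right) - \frac{2733}{3254} = \left(-816\right) \left(- \frac{1}{14005}\right) - \frac{2733}{3254} = \frac{816}{14005} - \frac{2733}{3254} = - \frac{35620401}{45572270} \approx -0.78162$)
$\left(-28620 + \frac{1}{F + \left(15738 - 10398\right)}\right) + \left(2442 - 6258\right) = \left(-28620 + \frac{1}{- \frac{35620401}{45572270} + \left(15738 - 10398\right)}\right) + \left(2442 - 6258\right) = \left(-28620 + \frac{1}{- \frac{35620401}{45572270} + 5340}\right) - 3816 = \left(-28620 + \frac{1}{\frac{243320301399}{45572270}}\right) - 3816 = \left(-28620 + \frac{45572270}{243320301399}\right) - 3816 = - \frac{6963826980467110}{243320301399} - 3816 = - \frac{7892337250605694}{243320301399}$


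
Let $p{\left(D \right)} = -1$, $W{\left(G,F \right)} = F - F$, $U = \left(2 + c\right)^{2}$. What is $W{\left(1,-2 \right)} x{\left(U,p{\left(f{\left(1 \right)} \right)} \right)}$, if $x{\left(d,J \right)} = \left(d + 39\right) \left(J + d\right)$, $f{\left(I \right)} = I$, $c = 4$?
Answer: $0$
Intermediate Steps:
$U = 36$ ($U = \left(2 + 4\right)^{2} = 6^{2} = 36$)
$W{\left(G,F \right)} = 0$
$x{\left(d,J \right)} = \left(39 + d\right) \left(J + d\right)$
$W{\left(1,-2 \right)} x{\left(U,p{\left(f{\left(1 \right)} \right)} \right)} = 0 \left(36^{2} + 39 \left(-1\right) + 39 \cdot 36 - 36\right) = 0 \left(1296 - 39 + 1404 - 36\right) = 0 \cdot 2625 = 0$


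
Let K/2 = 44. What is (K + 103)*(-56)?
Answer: -10696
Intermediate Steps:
K = 88 (K = 2*44 = 88)
(K + 103)*(-56) = (88 + 103)*(-56) = 191*(-56) = -10696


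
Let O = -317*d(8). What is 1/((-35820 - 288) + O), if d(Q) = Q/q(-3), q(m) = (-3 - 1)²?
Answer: -2/72533 ≈ -2.7574e-5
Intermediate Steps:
q(m) = 16 (q(m) = (-4)² = 16)
d(Q) = Q/16
O = -317/2 (O = -317*8/16 = -317*½ = -317/2 ≈ -158.50)
1/((-35820 - 288) + O) = 1/((-35820 - 288) - 317/2) = 1/(-36108 - 317/2) = 1/(-72533/2) = -2/72533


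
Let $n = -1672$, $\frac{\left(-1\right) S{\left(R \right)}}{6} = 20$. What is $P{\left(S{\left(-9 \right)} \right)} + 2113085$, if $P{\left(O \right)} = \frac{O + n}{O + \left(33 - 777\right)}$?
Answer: $\frac{57053351}{27} \approx 2.1131 \cdot 10^{6}$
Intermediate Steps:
$S{\left(R \right)} = -120$ ($S{\left(R \right)} = \left(-6\right) 20 = -120$)
$P{\left(O \right)} = \frac{-1672 + O}{-744 + O}$ ($P{\left(O \right)} = \frac{O - 1672}{O + \left(33 - 777\right)} = \frac{-1672 + O}{O - 744} = \frac{-1672 + O}{-744 + O}$)
$P{\left(S{\left(-9 \right)} \right)} + 2113085 = \frac{-1672 - 120}{-744 - 120} + 2113085 = \frac{1}{-864} \left(-1792\right) + 2113085 = \left(- \frac{1}{864}\right) \left(-1792\right) + 2113085 = \frac{56}{27} + 2113085 = \frac{57053351}{27}$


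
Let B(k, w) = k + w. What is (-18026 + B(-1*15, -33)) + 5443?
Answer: -12631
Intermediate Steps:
(-18026 + B(-1*15, -33)) + 5443 = (-18026 + (-1*15 - 33)) + 5443 = (-18026 + (-15 - 33)) + 5443 = (-18026 - 48) + 5443 = -18074 + 5443 = -12631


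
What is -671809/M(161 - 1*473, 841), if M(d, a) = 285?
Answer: -671809/285 ≈ -2357.2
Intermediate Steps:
-671809/M(161 - 1*473, 841) = -671809/285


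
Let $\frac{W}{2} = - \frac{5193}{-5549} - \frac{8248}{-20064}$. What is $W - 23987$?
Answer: $- \frac{166893499139}{6958446} \approx -23984.0$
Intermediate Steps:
$W = \frac{18745063}{6958446}$ ($W = 2 \left(- \frac{5193}{-5549} - \frac{8248}{-20064}\right) = 2 \left(\left(-5193\right) \left(- \frac{1}{5549}\right) - - \frac{1031}{2508}\right) = 2 \left(\frac{5193}{5549} + \frac{1031}{2508}\right) = 2 \cdot \frac{18745063}{13916892} = \frac{18745063}{6958446} \approx 2.6939$)
$W - 23987 = \frac{18745063}{6958446} - 23987 = - \frac{166893499139}{6958446}$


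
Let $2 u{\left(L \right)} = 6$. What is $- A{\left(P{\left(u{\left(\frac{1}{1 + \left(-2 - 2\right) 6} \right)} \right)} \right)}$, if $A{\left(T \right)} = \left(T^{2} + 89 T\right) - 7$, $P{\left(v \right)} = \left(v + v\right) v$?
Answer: $-1919$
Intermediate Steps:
$u{\left(L \right)} = 3$ ($u{\left(L \right)} = \frac{1}{2} \cdot 6 = 3$)
$P{\left(v \right)} = 2 v^{2}$ ($P{\left(v \right)} = 2 v v = 2 v^{2}$)
$A{\left(T \right)} = -7 + T^{2} + 89 T$
$- A{\left(P{\left(u{\left(\frac{1}{1 + \left(-2 - 2\right) 6} \right)} \right)} \right)} = - (-7 + \left(2 \cdot 3^{2}\right)^{2} + 89 \cdot 2 \cdot 3^{2}) = - (-7 + \left(2 \cdot 9\right)^{2} + 89 \cdot 2 \cdot 9) = - (-7 + 18^{2} + 89 \cdot 18) = - (-7 + 324 + 1602) = \left(-1\right) 1919 = -1919$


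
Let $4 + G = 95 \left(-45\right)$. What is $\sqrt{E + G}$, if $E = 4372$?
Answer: $\sqrt{93} \approx 9.6436$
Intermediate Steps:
$G = -4279$ ($G = -4 + 95 \left(-45\right) = -4 - 4275 = -4279$)
$\sqrt{E + G} = \sqrt{4372 - 4279} = \sqrt{93}$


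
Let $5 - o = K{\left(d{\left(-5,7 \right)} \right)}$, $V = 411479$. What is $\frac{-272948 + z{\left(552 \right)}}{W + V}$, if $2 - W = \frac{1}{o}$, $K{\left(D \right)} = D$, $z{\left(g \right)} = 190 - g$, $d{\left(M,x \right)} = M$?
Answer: $- \frac{2733100}{4114809} \approx -0.66421$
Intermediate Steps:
$o = 10$ ($o = 5 - -5 = 5 + 5 = 10$)
$W = \frac{19}{10}$ ($W = 2 - \frac{1}{10} = \frac{19}{10} \approx 1.9$)
$\frac{-272948 + z{\left(552 \right)}}{W + V} = \frac{-272948 + \left(190 - 552\right)}{\frac{19}{10} + 411479} = \frac{-272948 + \left(190 - 552\right)}{\frac{4114809}{10}} = \left(-272948 - 362\right) \frac{10}{4114809} = \left(-273310\right) \frac{10}{4114809} = - \frac{2733100}{4114809}$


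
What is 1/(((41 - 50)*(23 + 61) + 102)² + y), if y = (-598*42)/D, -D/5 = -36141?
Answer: 8605/3680494984 ≈ 2.3380e-6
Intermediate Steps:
D = 180705 (D = -5*(-36141) = 180705)
y = -1196/8605 (y = -598*42/180705 = -25116*1/180705 = -1196/8605 ≈ -0.13899)
1/(((41 - 50)*(23 + 61) + 102)² + y) = 1/(((41 - 50)*(23 + 61) + 102)² - 1196/8605) = 1/((-9*84 + 102)² - 1196/8605) = 1/((-756 + 102)² - 1196/8605) = 1/((-654)² - 1196/8605) = 1/(427716 - 1196/8605) = 1/(3680494984/8605) = 8605/3680494984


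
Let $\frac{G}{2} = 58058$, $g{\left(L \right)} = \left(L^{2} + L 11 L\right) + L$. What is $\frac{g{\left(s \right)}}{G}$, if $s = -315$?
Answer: $\frac{170055}{16588} \approx 10.252$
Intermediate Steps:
$g{\left(L \right)} = L + 12 L^{2}$ ($g{\left(L \right)} = \left(L^{2} + 11 L L\right) + L = \left(L^{2} + 11 L^{2}\right) + L = 12 L^{2} + L = L + 12 L^{2}$)
$G = 116116$ ($G = 2 \cdot 58058 = 116116$)
$\frac{g{\left(s \right)}}{G} = \frac{\left(-315\right) \left(1 + 12 \left(-315\right)\right)}{116116} = - 315 \left(1 - 3780\right) \frac{1}{116116} = \left(-315\right) \left(-3779\right) \frac{1}{116116} = 1190385 \cdot \frac{1}{116116} = \frac{170055}{16588}$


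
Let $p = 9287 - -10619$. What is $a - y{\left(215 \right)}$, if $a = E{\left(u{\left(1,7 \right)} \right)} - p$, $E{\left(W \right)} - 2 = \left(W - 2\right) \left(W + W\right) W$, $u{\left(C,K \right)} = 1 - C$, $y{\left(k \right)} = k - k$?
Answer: $-19904$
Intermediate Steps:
$p = 19906$ ($p = 9287 + 10619 = 19906$)
$y{\left(k \right)} = 0$
$E{\left(W \right)} = 2 + 2 W^{2} \left(-2 + W\right)$ ($E{\left(W \right)} = 2 + \left(W - 2\right) \left(W + W\right) W = 2 + \left(-2 + W\right) 2 W W = 2 + 2 W \left(-2 + W\right) W = 2 + 2 W^{2} \left(-2 + W\right)$)
$a = -19904$ ($a = \left(2 - 4 \left(1 - 1\right)^{2} + 2 \left(1 - 1\right)^{3}\right) - 19906 = \left(2 - 4 \cdot 0^{2} + 2 \cdot 0^{3}\right) - 19906 = \left(2 - 0 + 2 \cdot 0\right) - 19906 = \left(2 + 0 + 0\right) - 19906 = 2 - 19906 = -19904$)
$a - y{\left(215 \right)} = -19904 - 0 = -19904 + 0 = -19904$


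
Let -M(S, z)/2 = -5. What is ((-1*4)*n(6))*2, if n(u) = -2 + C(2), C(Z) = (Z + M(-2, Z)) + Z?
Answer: -96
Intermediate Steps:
M(S, z) = 10 (M(S, z) = -2*(-5) = 10)
C(Z) = 10 + 2*Z (C(Z) = (Z + 10) + Z = (10 + Z) + Z = 10 + 2*Z)
n(u) = 12 (n(u) = -2 + (10 + 2*2) = -2 + (10 + 4) = -2 + 14 = 12)
((-1*4)*n(6))*2 = (-1*4*12)*2 = -4*12*2 = -48*2 = -96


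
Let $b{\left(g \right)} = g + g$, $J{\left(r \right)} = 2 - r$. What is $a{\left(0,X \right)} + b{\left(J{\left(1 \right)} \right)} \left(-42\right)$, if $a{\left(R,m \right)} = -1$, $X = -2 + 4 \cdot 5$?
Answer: $-85$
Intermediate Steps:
$X = 18$ ($X = -2 + 20 = 18$)
$b{\left(g \right)} = 2 g$
$a{\left(0,X \right)} + b{\left(J{\left(1 \right)} \right)} \left(-42\right) = -1 + 2 \left(2 - 1\right) \left(-42\right) = -1 + 2 \cdot 1 \left(-42\right) = -1 + 2 \left(-42\right) = -1 - 84 = -85$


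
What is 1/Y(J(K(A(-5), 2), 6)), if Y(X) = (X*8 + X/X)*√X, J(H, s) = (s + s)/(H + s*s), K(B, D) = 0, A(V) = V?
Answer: 3*√3/11 ≈ 0.47238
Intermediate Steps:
J(H, s) = 2*s/(H + s²) (J(H, s) = (2*s)/(H + s²) = 2*s/(H + s²))
Y(X) = √X*(1 + 8*X) (Y(X) = (8*X + 1)*√X = (1 + 8*X)*√X = √X*(1 + 8*X))
1/Y(J(K(A(-5), 2), 6)) = 1/(√(2*6/(0 + 6²))*(1 + 8*(2*6/(0 + 6²)))) = 1/(√(2*6/(0 + 36))*(1 + 8*(2*6/(0 + 36)))) = 1/(√(2*6/36)*(1 + 8*(2*6/36))) = 1/(√(2*6*(1/36))*(1 + 8*(2*6*(1/36)))) = 1/(√(⅓)*(1 + 8*(⅓))) = 1/((√3/3)*(1 + 8/3)) = 1/((√3/3)*(11/3)) = 1/(11*√3/9) = 3*√3/11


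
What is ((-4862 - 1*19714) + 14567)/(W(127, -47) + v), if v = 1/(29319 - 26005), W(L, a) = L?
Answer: -33169826/420879 ≈ -78.811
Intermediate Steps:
v = 1/3314 ≈ 0.00030175
((-4862 - 1*19714) + 14567)/(W(127, -47) + v) = ((-4862 - 1*19714) + 14567)/(127 + 1/3314) = ((-4862 - 19714) + 14567)/(420879/3314) = (-24576 + 14567)*(3314/420879) = -10009*3314/420879 = -33169826/420879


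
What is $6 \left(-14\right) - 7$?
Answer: $-91$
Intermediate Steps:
$6 \left(-14\right) - 7 = -84 - 7 = -91$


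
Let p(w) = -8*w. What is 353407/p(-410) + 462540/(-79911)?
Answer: 685230143/6720720 ≈ 101.96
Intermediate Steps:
353407/p(-410) + 462540/(-79911) = 353407/((-8*(-410))) + 462540/(-79911) = 353407/3280 + 462540*(-1/79911) = 353407*(1/3280) - 11860/2049 = 353407/3280 - 11860/2049 = 685230143/6720720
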